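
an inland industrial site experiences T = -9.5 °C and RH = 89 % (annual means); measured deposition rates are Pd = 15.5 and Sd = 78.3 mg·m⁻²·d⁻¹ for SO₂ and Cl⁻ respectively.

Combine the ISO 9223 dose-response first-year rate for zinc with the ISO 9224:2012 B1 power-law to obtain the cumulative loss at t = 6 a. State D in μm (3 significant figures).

zinc: temperature factor f = +0.038·(-19.5) = -0.7410
  sulphur-dioxide contribution → 1.232 μm/a
  chloride contribution → 0.191 μm/a
  ⇒ r_corr(zinc) = 1.423 μm/a
Long-term exponent b (ISO 9224 Table 2, B1) = 0.813
  D(6) = 1.423 × 6^0.813 = 1.423 × 4.292 = 6.106 μm

D(6) = 6.11 μm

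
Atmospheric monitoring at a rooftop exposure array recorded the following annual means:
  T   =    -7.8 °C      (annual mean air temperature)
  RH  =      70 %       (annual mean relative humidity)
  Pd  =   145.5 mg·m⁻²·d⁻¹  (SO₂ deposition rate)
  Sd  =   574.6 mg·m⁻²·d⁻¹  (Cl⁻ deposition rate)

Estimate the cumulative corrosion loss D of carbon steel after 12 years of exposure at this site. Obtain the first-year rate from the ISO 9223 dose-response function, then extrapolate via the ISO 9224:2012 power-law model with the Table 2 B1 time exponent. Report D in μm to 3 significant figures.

carbon steel: temperature factor f = +0.150·(-17.8) = -2.6700
  Pd branch = 1.77·Pd^0.52·e^(0.02·RH+f) = 6.624 μm/a
  Cl⁻ term: 0.102·574.6^0.62·exp(0.033·70+0.04·-7.8) = 38.65
  sum: 6.624 + 38.65 → r_corr = 45.27 μm/a
ISO 9224: D(t) = r_corr · t^b with b = 0.523 (carbon steel, B1)
  D(12) = 45.27 × 12^0.523 = 45.27 × 3.668 = 166.1 μm

D(12) = 166 μm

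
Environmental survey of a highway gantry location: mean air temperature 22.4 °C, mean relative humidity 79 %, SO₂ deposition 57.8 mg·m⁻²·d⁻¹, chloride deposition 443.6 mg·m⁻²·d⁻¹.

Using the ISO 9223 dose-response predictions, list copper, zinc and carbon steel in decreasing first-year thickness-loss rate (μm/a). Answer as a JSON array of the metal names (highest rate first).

["carbon steel", "zinc", "copper"]

copper: T>10 °C ⇒ hinge -0.080·(22.4−10) = -0.9920
  Pd branch = 0.0053·Pd^0.26·e^(0.059·RH+f) = 0.5968 μm/a
  Sd branch = 0.01025·Sd^0.27·e^(0.036·RH+0.049·T) = 2.737 μm/a
  sum: 0.5968 + 2.737 → r_corr = 3.333 μm/a
zinc: temperature factor f = -0.071·(12.4) = -0.8804
  SO₂ term: 0.0129·57.8^0.44·exp(0.046·79-0.8804) = 1.207
  Sd branch = 0.0175·Sd^0.57·e^(0.008·RH+0.085·T) = 7.132 μm/a
  sum: 1.207 + 7.132 → r_corr = 8.339 μm/a
carbon steel: temperature factor f = -0.054·(12.4) = -0.6696
  Pd branch = 1.77·Pd^0.52·e^(0.02·RH+f) = 36.27 μm/a
  Cl⁻ term: 0.102·443.6^0.62·exp(0.033·79+0.04·22.4) = 148.3
  sum: 36.27 + 148.3 → r_corr = 184.5 μm/a
Ordering by μm/a: carbon steel (185) > zinc (8.34) > copper (3.33)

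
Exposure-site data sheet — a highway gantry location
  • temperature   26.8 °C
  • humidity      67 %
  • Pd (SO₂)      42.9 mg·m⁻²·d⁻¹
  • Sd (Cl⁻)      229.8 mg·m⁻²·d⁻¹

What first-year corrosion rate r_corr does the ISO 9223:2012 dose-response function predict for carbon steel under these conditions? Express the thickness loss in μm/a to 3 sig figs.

r_corr = 98.4 μm/a

carbon steel: f(T) = -0.054·(T−10) [T>10 °C] = -0.9072
  SO₂ term: 1.77·42.9^0.52·exp(0.02·67-0.9072) = 19.27
  Cl⁻ term: 0.102·229.8^0.62·exp(0.033·67+0.04·26.8) = 79.15
  sum: 19.27 + 79.15 → r_corr = 98.41 μm/a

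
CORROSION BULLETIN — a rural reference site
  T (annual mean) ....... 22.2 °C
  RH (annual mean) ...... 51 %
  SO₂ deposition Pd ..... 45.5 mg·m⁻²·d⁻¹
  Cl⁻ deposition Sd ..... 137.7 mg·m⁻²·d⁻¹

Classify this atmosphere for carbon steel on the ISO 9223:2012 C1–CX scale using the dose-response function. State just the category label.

carbon steel: temperature factor f = -0.054·(12.2) = -0.6588
  Pd branch = 1.77·Pd^0.52·e^(0.02·RH+f) = 18.49 μm/a
  Cl⁻ term: 0.102·137.7^0.62·exp(0.033·51+0.04·22.2) = 28.27
  sum: 18.49 + 28.27 → r_corr = 46.76 μm/a
46.8 μm/a falls in (25, 50] for carbon steel → category C3

C3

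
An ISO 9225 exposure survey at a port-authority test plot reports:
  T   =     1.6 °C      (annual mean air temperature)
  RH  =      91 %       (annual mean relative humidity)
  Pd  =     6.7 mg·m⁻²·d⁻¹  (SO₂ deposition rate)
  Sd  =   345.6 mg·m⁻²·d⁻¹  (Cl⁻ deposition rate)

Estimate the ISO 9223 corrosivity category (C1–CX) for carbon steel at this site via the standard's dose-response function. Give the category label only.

carbon steel: temperature factor f = +0.150·(-8.4) = -1.2600
  sulphur-dioxide contribution → 8.332 μm/a
  chloride contribution → 82.13 μm/a
  ⇒ r_corr(carbon steel) = 90.46 μm/a
90.5 μm/a falls in (80, 200] for carbon steel → category C5

C5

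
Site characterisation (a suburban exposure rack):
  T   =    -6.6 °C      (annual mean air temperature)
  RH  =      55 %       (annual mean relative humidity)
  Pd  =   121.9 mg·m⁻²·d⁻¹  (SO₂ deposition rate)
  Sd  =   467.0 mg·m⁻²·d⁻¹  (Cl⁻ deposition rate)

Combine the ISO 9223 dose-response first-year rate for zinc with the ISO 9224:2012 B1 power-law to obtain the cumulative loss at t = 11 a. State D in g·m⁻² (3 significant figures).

D(11) = 61.6 g·m⁻²

zinc: temperature factor f = +0.038·(-16.6) = -0.6308
  SO₂ term: 0.0129·121.9^0.44·exp(0.046·55-0.6308) = 0.7133
  Sd branch = 0.0175·Sd^0.57·e^(0.008·RH+0.085·T) = 0.5152 μm/a
  sum: 0.7133 + 0.5152 → r_corr = 1.228 μm/a
Power-law: D(11) = r_corr · 11^0.813
  D(11) = 1.228 × 11^0.813 = 1.228 × 7.025 = 8.63 μm
  Mass loss = 8.63 μm × 7.14 g/cm³ = 61.62 g·m⁻²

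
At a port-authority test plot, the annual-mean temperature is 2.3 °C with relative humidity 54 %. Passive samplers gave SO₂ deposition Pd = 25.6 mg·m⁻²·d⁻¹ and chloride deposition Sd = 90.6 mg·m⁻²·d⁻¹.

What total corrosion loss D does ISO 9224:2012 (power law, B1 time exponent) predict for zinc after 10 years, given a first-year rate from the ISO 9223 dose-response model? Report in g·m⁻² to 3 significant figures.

zinc: T≤10 °C ⇒ hinge +0.038·(2.3−10) = -0.2926
  sulphur-dioxide contribution → 0.4808 μm/a
  chloride contribution → 0.4277 μm/a
  total first-year rate 0.9084 μm/a
Power-law: D(10) = r_corr · 10^0.813
  D(10) = 0.9084 × 10^0.813 = 0.9084 × 6.501 = 5.906 μm
  Mass loss = 5.906 μm × 7.14 g/cm³ = 42.17 g·m⁻²

D(10) = 42.2 g·m⁻²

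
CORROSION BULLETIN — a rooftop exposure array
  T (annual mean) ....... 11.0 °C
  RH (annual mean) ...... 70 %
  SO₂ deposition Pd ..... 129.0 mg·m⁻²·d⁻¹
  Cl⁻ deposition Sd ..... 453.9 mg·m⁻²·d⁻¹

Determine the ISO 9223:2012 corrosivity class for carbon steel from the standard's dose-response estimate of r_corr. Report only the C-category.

C5

carbon steel: temperature factor f = -0.054·(1.0) = -0.0540
  Pd branch = 1.77·Pd^0.52·e^(0.02·RH+f) = 85.12 μm/a
  Sd branch = 0.102·Sd^0.62·e^(0.033·RH+0.04·T) = 70.83 μm/a
  sum: 85.12 + 70.83 → r_corr = 156 μm/a
156 μm/a falls in (80, 200] for carbon steel → category C5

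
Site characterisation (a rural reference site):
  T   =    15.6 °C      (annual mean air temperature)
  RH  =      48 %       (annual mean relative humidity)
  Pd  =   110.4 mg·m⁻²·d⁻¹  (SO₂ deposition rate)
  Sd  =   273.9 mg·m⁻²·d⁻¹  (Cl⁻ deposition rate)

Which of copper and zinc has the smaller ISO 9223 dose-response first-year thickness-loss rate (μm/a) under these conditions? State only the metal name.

copper

copper: T>10 °C ⇒ hinge -0.080·(15.6−10) = -0.4480
  Pd branch = 0.0053·Pd^0.26·e^(0.059·RH+f) = 0.1953 μm/a
  Sd branch = 0.01025·Sd^0.27·e^(0.036·RH+0.049·T) = 0.564 μm/a
  sum: 0.1953 + 0.564 → r_corr = 0.7594 μm/a
zinc: T>10 °C ⇒ hinge -0.071·(15.6−10) = -0.3976
  Pd branch = 0.0129·Pd^0.44·e^(0.046·RH+f) = 0.6248 μm/a
  Sd branch = 0.0175·Sd^0.57·e^(0.008·RH+0.085·T) = 2.372 μm/a
  r_corr = 0.6248 + 2.372 = 2.997 μm/a
Ordering by μm/a: zinc (3) > copper (0.759)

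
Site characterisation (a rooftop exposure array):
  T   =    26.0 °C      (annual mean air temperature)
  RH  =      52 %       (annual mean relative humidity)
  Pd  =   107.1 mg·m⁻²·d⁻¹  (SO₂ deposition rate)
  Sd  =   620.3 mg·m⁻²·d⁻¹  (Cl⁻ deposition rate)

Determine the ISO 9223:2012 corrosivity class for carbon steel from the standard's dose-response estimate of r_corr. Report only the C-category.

carbon steel: f(T) = -0.054·(T−10) [T>10 °C] = -0.8640
  SO₂ term: 1.77·107.1^0.52·exp(0.02·52-0.8640) = 23.98
  Cl⁻ term: 0.102·620.3^0.62·exp(0.033·52+0.04·26.0) = 86.48
  sum: 23.98 + 86.48 → r_corr = 110.5 μm/a
ISO 9223 Table 2 (carbon steel): 80 < 110 ≤ 200 μm/a ⇒ C5

C5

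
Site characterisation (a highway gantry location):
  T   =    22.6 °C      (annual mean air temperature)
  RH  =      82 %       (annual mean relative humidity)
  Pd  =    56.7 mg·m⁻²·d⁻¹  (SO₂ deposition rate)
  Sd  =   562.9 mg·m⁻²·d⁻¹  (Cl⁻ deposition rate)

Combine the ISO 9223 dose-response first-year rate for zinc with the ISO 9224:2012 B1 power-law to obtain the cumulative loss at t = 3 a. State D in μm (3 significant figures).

D(3) = 24.1 μm

zinc: T>10 °C ⇒ hinge -0.071·(22.6−10) = -0.8946
  Pd branch = 0.0129·Pd^0.44·e^(0.046·RH+f) = 1.355 μm/a
  Cl⁻ term: 0.0175·562.9^0.57·exp(0.008·82+0.085·22.6) = 8.511
  r_corr = 1.355 + 8.511 = 9.865 μm/a
ISO 9224: D(t) = r_corr · t^b with b = 0.813 (zinc, B1)
  D(3) = 9.865 × 3^0.813 = 9.865 × 2.443 = 24.1 μm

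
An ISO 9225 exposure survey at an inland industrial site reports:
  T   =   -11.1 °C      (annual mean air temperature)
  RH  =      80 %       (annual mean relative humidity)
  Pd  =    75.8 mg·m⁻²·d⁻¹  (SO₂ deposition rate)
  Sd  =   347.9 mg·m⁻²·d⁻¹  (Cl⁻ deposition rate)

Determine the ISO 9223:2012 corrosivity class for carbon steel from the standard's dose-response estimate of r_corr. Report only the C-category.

carbon steel: T≤10 °C ⇒ hinge +0.150·(-11.1−10) = -3.1650
  Pd branch = 1.77·Pd^0.52·e^(0.02·RH+f) = 3.513 μm/a
  Sd branch = 0.102·Sd^0.62·e^(0.033·RH+0.04·T) = 34.52 μm/a
  sum: 3.513 + 34.52 → r_corr = 38.03 μm/a
38 μm/a falls in (25, 50] for carbon steel → category C3

C3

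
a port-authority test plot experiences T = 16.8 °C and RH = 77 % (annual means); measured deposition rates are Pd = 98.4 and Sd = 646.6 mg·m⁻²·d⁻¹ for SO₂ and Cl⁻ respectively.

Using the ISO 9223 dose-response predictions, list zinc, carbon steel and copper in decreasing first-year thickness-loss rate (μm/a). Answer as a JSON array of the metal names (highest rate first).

["carbon steel", "zinc", "copper"]

zinc: T>10 °C ⇒ hinge -0.071·(16.8−10) = -0.4828
  Pd branch = 0.0129·Pd^0.44·e^(0.046·RH+f) = 2.071 μm/a
  Cl⁻ term: 0.0175·646.6^0.57·exp(0.008·77+0.085·16.8) = 5.405
  r_corr = 2.071 + 5.405 = 7.476 μm/a
carbon steel: T>10 °C ⇒ hinge -0.054·(16.8−10) = -0.3672
  Pd branch = 1.77·Pd^0.52·e^(0.02·RH+f) = 62.18 μm/a
  Sd branch = 0.102·Sd^0.62·e^(0.033·RH+0.04·T) = 140.1 μm/a
  r_corr = 62.18 + 140.1 = 202.3 μm/a
copper: temperature factor f = -0.080·(6.8) = -0.5440
  SO₂ term: 0.0053·98.4^0.26·exp(0.059·77-0.5440) = 0.9532
  Sd branch = 0.01025·Sd^0.27·e^(0.036·RH+0.049·T) = 2.143 μm/a
  r_corr = 0.9532 + 2.143 = 3.096 μm/a
Ordering by μm/a: carbon steel (202) > zinc (7.48) > copper (3.1)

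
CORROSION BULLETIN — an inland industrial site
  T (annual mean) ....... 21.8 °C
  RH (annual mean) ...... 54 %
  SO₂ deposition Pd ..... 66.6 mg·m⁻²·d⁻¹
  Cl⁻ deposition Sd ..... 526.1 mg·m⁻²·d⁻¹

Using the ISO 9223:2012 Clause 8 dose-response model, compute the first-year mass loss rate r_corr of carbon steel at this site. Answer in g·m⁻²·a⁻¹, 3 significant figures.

carbon steel: T>10 °C ⇒ hinge -0.054·(21.8−10) = -0.6372
  Pd branch = 1.77·Pd^0.52·e^(0.02·RH+f) = 24.46 μm/a
  Sd branch = 0.102·Sd^0.62·e^(0.033·RH+0.04·T) = 70.51 μm/a
  r_corr = 24.46 + 70.51 = 94.98 μm/a
Convert to mass loss: 94.98 μm/a × 7.85 g/cm³ = 745.6 g·m⁻²·a⁻¹

r_corr = 746 g·m⁻²·a⁻¹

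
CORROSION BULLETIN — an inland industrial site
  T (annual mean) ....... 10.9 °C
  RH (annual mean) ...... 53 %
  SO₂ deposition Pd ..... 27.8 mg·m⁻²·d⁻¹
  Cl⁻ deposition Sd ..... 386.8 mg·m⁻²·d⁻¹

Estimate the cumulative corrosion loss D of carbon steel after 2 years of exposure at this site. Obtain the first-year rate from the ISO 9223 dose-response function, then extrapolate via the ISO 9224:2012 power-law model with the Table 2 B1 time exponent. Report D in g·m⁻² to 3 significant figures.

carbon steel: f(T) = -0.054·(T−10) [T>10 °C] = -0.0486
  Pd branch = 1.77·Pd^0.52·e^(0.02·RH+f) = 27.42 μm/a
  Cl⁻ term: 0.102·386.8^0.62·exp(0.033·53+0.04·10.9) = 36.46
  r_corr = 27.42 + 36.46 = 63.88 μm/a
Power-law: D(2) = r_corr · 2^0.523
  D(2) = 63.88 × 2^0.523 = 63.88 × 1.437 = 91.79 μm
  Mass loss = 91.79 μm × 7.85 g/cm³ = 720.6 g·m⁻²

D(2) = 721 g·m⁻²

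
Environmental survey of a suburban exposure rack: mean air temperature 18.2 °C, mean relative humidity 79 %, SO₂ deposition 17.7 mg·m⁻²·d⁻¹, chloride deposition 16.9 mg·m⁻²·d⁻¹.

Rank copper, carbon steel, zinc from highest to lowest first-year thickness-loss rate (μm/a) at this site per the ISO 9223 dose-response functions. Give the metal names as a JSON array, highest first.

["carbon steel", "zinc", "copper"]

copper: temperature factor f = -0.080·(8.2) = -0.6560
  Pd branch = 0.0053·Pd^0.26·e^(0.059·RH+f) = 0.6139 μm/a
  Sd branch = 0.01025·Sd^0.27·e^(0.036·RH+0.049·T) = 0.9219 μm/a
  r_corr = 0.6139 + 0.9219 = 1.536 μm/a
carbon steel: T>10 °C ⇒ hinge -0.054·(18.2−10) = -0.4428
  Pd branch = 1.77·Pd^0.52·e^(0.02·RH+f) = 24.59 μm/a
  Sd branch = 0.102·Sd^0.62·e^(0.033·RH+0.04·T) = 16.53 μm/a
  r_corr = 24.59 + 16.53 = 41.12 μm/a
zinc: temperature factor f = -0.071·(8.2) = -0.5822
  Pd branch = 0.0129·Pd^0.44·e^(0.046·RH+f) = 0.9662 μm/a
  Sd branch = 0.0175·Sd^0.57·e^(0.008·RH+0.085·T) = 0.7749 μm/a
  r_corr = 0.9662 + 0.7749 = 1.741 μm/a
Ordering by μm/a: carbon steel (41.1) > zinc (1.74) > copper (1.54)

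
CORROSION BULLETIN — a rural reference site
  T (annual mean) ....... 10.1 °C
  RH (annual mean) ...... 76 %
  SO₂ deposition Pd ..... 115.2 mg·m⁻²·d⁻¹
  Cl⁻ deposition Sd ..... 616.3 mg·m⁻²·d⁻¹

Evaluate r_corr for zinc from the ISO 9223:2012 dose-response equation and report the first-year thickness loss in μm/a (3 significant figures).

zinc: temperature factor f = -0.071·(0.1) = -0.0071
  SO₂ term: 0.0129·115.2^0.44·exp(0.046·76-0.0071) = 3.411
  Cl⁻ term: 0.0175·616.3^0.57·exp(0.008·76+0.085·10.1) = 2.952
  r_corr = 3.411 + 2.952 = 6.363 μm/a

r_corr = 6.36 μm/a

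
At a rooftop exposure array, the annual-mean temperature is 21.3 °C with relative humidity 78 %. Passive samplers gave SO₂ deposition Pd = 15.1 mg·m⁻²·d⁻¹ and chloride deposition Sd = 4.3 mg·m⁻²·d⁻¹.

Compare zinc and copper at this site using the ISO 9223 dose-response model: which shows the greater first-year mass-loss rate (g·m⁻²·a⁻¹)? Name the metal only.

zinc: T>10 °C ⇒ hinge -0.071·(21.3−10) = -0.8023
  sulphur-dioxide contribution → 0.6905 μm/a
  chloride contribution → 0.4586 μm/a
  total first-year rate 1.149 μm/a
  mass loss = 1.149 μm/a × 7.14 g/cm³ = 8.204 g·m⁻²·a⁻¹
copper: f(T) = -0.080·(T−10) [T>10 °C] = -0.9040
  sulphur-dioxide contribution → 0.4333 μm/a
  chloride contribution → 0.7154 μm/a
  ⇒ r_corr(copper) = 1.149 μm/a
  mass loss = 1.149 μm/a × 8.96 g/cm³ = 10.29 g·m⁻²·a⁻¹
Ordering by g·m⁻²·a⁻¹: copper (10.3) > zinc (8.2)

copper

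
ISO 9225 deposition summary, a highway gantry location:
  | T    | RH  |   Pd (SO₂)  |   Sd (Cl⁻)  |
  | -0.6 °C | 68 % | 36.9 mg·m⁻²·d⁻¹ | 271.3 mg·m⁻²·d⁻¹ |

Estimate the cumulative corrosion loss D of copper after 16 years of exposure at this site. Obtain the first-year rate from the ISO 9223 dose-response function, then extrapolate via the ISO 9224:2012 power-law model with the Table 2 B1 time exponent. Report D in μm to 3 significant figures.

copper: temperature factor f = +0.126·(-10.6) = -1.3356
  SO₂ term: 0.0053·36.9^0.26·exp(0.059·68-1.3356) = 0.1968
  Sd branch = 0.01025·Sd^0.27·e^(0.036·RH+0.049·T) = 0.5226 μm/a
  sum: 0.1968 + 0.5226 → r_corr = 0.7194 μm/a
Power-law: D(16) = r_corr · 16^0.667
  D(16) = 0.7194 × 16^0.667 = 0.7194 × 6.355 = 4.572 μm

D(16) = 4.57 μm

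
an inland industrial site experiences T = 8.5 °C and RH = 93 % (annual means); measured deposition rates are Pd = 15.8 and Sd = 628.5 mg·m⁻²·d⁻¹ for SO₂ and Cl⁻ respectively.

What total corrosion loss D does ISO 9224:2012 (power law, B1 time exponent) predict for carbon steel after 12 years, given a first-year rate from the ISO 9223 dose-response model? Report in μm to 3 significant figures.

carbon steel: temperature factor f = +0.150·(-1.5) = -0.2250
  Pd branch = 1.77·Pd^0.52·e^(0.02·RH+f) = 38.14 μm/a
  Sd branch = 0.102·Sd^0.62·e^(0.033·RH+0.04·T) = 167.5 μm/a
  r_corr = 38.14 + 167.5 = 205.7 μm/a
Power-law: D(12) = r_corr · 12^0.523
  D(12) = 205.7 × 12^0.523 = 205.7 × 3.668 = 754.3 μm

D(12) = 754 μm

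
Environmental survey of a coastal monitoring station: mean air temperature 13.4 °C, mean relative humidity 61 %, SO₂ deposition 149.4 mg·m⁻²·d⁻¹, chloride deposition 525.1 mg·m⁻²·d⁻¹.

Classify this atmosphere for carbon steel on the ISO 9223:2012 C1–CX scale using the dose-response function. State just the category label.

carbon steel: f(T) = -0.054·(T−10) [T>10 °C] = -0.1836
  Pd branch = 1.77·Pd^0.52·e^(0.02·RH+f) = 67.41 μm/a
  Sd branch = 0.102·Sd^0.62·e^(0.033·RH+0.04·T) = 63.41 μm/a
  r_corr = 67.41 + 63.41 = 130.8 μm/a
Category bounds: 80…200 μm/a bracket r_corr ⇒ C5

C5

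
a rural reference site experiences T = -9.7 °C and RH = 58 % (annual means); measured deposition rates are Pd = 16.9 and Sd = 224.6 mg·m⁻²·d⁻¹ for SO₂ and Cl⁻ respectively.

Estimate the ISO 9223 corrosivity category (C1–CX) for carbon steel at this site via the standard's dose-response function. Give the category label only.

C2

carbon steel: f(T) = +0.150·(T−10) [T≤10 °C] = -2.9550
  SO₂ term: 1.77·16.9^0.52·exp(0.02·58-2.9550) = 1.279
  Cl⁻ term: 0.102·224.6^0.62·exp(0.033·58+0.04·-9.7) = 13.47
  sum: 1.279 + 13.47 → r_corr = 14.74 μm/a
ISO 9223 Table 2 (carbon steel): 1.3 < 14.7 ≤ 25 μm/a ⇒ C2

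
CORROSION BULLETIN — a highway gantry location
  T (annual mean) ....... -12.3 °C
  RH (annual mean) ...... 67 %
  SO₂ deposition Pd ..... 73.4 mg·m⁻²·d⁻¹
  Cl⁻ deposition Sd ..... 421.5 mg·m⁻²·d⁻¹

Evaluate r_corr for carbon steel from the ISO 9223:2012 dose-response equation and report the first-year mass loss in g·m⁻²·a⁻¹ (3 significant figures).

r_corr = 207 g·m⁻²·a⁻¹

carbon steel: temperature factor f = +0.150·(-22.3) = -3.3450
  Pd branch = 1.77·Pd^0.52·e^(0.02·RH+f) = 2.225 μm/a
  Sd branch = 0.102·Sd^0.62·e^(0.033·RH+0.04·T) = 24.13 μm/a
  sum: 2.225 + 24.13 → r_corr = 26.35 μm/a
Convert to mass loss: 26.35 μm/a × 7.85 g/cm³ = 206.9 g·m⁻²·a⁻¹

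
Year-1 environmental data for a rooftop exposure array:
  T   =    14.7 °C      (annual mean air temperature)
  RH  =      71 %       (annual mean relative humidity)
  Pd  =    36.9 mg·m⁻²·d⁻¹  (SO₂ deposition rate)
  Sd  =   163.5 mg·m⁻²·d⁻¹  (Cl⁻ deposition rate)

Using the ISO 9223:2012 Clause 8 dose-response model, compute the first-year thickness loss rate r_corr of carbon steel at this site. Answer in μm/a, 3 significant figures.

r_corr = 82.2 μm/a

carbon steel: temperature factor f = -0.054·(4.7) = -0.2538
  Pd branch = 1.77·Pd^0.52·e^(0.02·RH+f) = 37.09 μm/a
  Cl⁻ term: 0.102·163.5^0.62·exp(0.033·71+0.04·14.7) = 45.07
  sum: 37.09 + 45.07 → r_corr = 82.16 μm/a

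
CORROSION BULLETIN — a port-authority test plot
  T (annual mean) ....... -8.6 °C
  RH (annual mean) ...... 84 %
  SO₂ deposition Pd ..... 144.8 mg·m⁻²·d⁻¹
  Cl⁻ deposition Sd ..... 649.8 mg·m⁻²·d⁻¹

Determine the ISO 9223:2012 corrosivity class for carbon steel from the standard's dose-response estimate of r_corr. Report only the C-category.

carbon steel: T≤10 °C ⇒ hinge +0.150·(-8.6−10) = -2.7900
  SO₂ term: 1.77·144.8^0.52·exp(0.02·84-2.7900) = 7.754
  Cl⁻ term: 0.102·649.8^0.62·exp(0.033·84+0.04·-8.6) = 64.12
  sum: 7.754 + 64.12 → r_corr = 71.87 μm/a
Category bounds: 50…80 μm/a bracket r_corr ⇒ C4

C4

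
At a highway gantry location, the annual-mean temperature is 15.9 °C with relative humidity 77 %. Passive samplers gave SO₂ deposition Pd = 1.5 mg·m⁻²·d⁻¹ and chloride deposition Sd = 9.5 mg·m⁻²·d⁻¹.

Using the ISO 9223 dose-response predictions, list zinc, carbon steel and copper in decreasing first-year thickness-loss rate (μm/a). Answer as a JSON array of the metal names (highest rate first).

zinc: f(T) = -0.071·(T−10) [T>10 °C] = -0.4189
  SO₂ term: 0.0129·1.5^0.44·exp(0.046·77-0.4189) = 0.3503
  Cl⁻ term: 0.0175·9.5^0.57·exp(0.008·77+0.085·15.9) = 0.4517
  r_corr = 0.3503 + 0.4517 = 0.8019 μm/a
carbon steel: temperature factor f = -0.054·(5.9) = -0.3186
  SO₂ term: 1.77·1.5^0.52·exp(0.02·77-0.3186) = 7.413
  Sd branch = 0.102·Sd^0.62·e^(0.033·RH+0.04·T) = 9.875 μm/a
  r_corr = 7.413 + 9.875 = 17.29 μm/a
copper: T>10 °C ⇒ hinge -0.080·(15.9−10) = -0.4720
  SO₂ term: 0.0053·1.5^0.26·exp(0.059·77-0.4720) = 0.3452
  Cl⁻ term: 0.01025·9.5^0.27·exp(0.036·77+0.049·15.9) = 0.656
  sum: 0.3452 + 0.656 → r_corr = 1.001 μm/a
Ordering by μm/a: carbon steel (17.3) > copper (1) > zinc (0.802)

["carbon steel", "copper", "zinc"]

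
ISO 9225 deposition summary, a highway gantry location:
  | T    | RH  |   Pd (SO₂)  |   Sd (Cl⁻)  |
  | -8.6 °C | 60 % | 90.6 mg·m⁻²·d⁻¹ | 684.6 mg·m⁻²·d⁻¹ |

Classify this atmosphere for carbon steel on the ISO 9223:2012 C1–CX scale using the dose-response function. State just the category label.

carbon steel: f(T) = +0.150·(T−10) [T≤10 °C] = -2.7900
  Pd branch = 1.77·Pd^0.52·e^(0.02·RH+f) = 3.76 μm/a
  Sd branch = 0.102·Sd^0.62·e^(0.033·RH+0.04·T) = 30 μm/a
  r_corr = 3.76 + 30 = 33.76 μm/a
Category bounds: 25…50 μm/a bracket r_corr ⇒ C3

C3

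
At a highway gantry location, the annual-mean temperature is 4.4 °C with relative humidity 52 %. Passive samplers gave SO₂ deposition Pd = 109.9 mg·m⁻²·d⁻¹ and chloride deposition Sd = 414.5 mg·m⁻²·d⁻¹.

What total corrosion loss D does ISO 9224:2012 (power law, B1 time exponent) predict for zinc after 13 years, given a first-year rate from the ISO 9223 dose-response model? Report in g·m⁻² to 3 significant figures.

D(13) = 121 g·m⁻²

zinc: f(T) = +0.038·(T−10) [T≤10 °C] = -0.2128
  SO₂ term: 0.0129·109.9^0.44·exp(0.046·52-0.2128) = 0.9017
  Sd branch = 0.0175·Sd^0.57·e^(0.008·RH+0.085·T) = 1.197 μm/a
  sum: 0.9017 + 1.197 → r_corr = 2.099 μm/a
Long-term exponent b (ISO 9224 Table 2, B1) = 0.813
  D(13) = 2.099 × 13^0.813 = 2.099 × 8.047 = 16.89 μm
  Mass loss = 16.89 μm × 7.14 g/cm³ = 120.6 g·m⁻²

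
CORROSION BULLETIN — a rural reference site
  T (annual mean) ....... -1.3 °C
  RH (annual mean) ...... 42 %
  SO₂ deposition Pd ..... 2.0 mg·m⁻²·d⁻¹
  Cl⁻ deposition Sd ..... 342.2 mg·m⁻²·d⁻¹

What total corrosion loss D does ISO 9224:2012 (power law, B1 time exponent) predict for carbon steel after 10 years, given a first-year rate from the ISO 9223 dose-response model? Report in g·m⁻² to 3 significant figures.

D(10) = 406 g·m⁻²

carbon steel: f(T) = +0.150·(T−10) [T≤10 °C] = -1.6950
  SO₂ term: 1.77·2.0^0.52·exp(0.02·42-1.6950) = 1.079
  Cl⁻ term: 0.102·342.2^0.62·exp(0.033·42+0.04·-1.3) = 14.43
  r_corr = 1.079 + 14.43 = 15.51 μm/a
ISO 9224: D(t) = r_corr · t^b with b = 0.523 (carbon steel, B1)
  D(10) = 15.51 × 10^0.523 = 15.51 × 3.334 = 51.71 μm
  Mass loss = 51.71 μm × 7.85 g/cm³ = 405.9 g·m⁻²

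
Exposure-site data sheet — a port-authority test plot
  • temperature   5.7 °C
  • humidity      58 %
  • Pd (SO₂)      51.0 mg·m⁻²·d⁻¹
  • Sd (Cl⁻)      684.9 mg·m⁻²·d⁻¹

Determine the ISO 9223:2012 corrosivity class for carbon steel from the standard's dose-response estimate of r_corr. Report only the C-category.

carbon steel: f(T) = +0.150·(T−10) [T≤10 °C] = -0.6450
  SO₂ term: 1.77·51.0^0.52·exp(0.02·58-0.6450) = 22.89
  Cl⁻ term: 0.102·684.9^0.62·exp(0.033·58+0.04·5.7) = 49.77
  sum: 22.89 + 49.77 → r_corr = 72.65 μm/a
72.7 μm/a falls in (50, 80] for carbon steel → category C4

C4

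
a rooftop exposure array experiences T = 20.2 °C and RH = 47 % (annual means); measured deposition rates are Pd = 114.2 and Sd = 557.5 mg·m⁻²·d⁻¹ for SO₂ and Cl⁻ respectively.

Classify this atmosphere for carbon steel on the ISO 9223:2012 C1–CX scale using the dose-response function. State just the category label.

C5

carbon steel: T>10 °C ⇒ hinge -0.054·(20.2−10) = -0.5508
  Pd branch = 1.77·Pd^0.52·e^(0.02·RH+f) = 30.69 μm/a
  Sd branch = 0.102·Sd^0.62·e^(0.033·RH+0.04·T) = 54.42 μm/a
  r_corr = 30.69 + 54.42 = 85.11 μm/a
85.1 μm/a falls in (80, 200] for carbon steel → category C5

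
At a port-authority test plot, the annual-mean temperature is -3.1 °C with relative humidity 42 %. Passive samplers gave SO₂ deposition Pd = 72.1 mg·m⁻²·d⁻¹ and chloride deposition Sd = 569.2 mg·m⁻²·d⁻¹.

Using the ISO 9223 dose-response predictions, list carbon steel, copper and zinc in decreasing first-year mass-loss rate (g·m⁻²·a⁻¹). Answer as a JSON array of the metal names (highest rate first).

carbon steel: temperature factor f = +0.150·(-13.1) = -1.9650
  Pd branch = 1.77·Pd^0.52·e^(0.02·RH+f) = 5.315 μm/a
  Cl⁻ term: 0.102·569.2^0.62·exp(0.033·42+0.04·-3.1) = 18.41
  r_corr = 5.315 + 18.41 = 23.72 μm/a
  mass loss = 23.72 μm/a × 7.85 g/cm³ = 186.2 g·m⁻²·a⁻¹
copper: temperature factor f = +0.126·(-13.1) = -1.6506
  Pd branch = 0.0053·Pd^0.26·e^(0.059·RH+f) = 0.03687 μm/a
  Cl⁻ term: 0.01025·569.2^0.27·exp(0.036·42+0.049·-3.1) = 0.2215
  r_corr = 0.03687 + 0.2215 = 0.2583 μm/a
  mass loss = 0.2583 μm/a × 8.96 g/cm³ = 2.315 g·m⁻²·a⁻¹
zinc: temperature factor f = +0.038·(-13.1) = -0.4978
  SO₂ term: 0.0129·72.1^0.44·exp(0.046·42-0.4978) = 0.3556
  Cl⁻ term: 0.0175·569.2^0.57·exp(0.008·42+0.085·-3.1) = 0.6999
  r_corr = 0.3556 + 0.6999 = 1.055 μm/a
  mass loss = 1.055 μm/a × 7.14 g/cm³ = 7.536 g·m⁻²·a⁻¹
Ordering by g·m⁻²·a⁻¹: carbon steel (186) > zinc (7.54) > copper (2.31)

["carbon steel", "zinc", "copper"]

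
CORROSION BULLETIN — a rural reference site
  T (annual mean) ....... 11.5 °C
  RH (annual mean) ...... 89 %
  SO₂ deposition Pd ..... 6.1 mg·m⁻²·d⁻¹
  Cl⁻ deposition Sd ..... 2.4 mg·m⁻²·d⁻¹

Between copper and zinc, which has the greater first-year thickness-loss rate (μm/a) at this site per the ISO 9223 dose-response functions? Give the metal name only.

copper

copper: temperature factor f = -0.080·(1.5) = -0.1200
  sulphur-dioxide contribution → 1.435 μm/a
  chloride contribution → 0.5618 μm/a
  total first-year rate 1.997 μm/a
zinc: f(T) = -0.071·(T−10) [T>10 °C] = -0.1065
  sulphur-dioxide contribution → 1.541 μm/a
  chloride contribution → 0.1561 μm/a
  ⇒ r_corr(zinc) = 1.697 μm/a
Ordering by μm/a: copper (2) > zinc (1.7)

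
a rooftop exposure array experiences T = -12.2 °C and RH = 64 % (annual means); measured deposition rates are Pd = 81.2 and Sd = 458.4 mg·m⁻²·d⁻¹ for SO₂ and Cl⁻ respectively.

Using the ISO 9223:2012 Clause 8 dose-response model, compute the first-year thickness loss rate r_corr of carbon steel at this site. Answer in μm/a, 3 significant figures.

carbon steel: T≤10 °C ⇒ hinge +0.150·(-12.2−10) = -3.3300
  SO₂ term: 1.77·81.2^0.52·exp(0.02·64-3.3300) = 2.242
  Sd branch = 0.102·Sd^0.62·e^(0.033·RH+0.04·T) = 23.11 μm/a
  r_corr = 2.242 + 23.11 = 25.36 μm/a

r_corr = 25.4 μm/a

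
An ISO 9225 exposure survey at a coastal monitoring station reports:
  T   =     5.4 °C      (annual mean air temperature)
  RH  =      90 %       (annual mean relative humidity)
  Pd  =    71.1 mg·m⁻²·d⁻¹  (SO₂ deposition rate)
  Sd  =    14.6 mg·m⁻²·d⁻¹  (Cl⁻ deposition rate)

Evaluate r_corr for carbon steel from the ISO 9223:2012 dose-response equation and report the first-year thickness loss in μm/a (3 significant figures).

r_corr = 62.3 μm/a

carbon steel: T≤10 °C ⇒ hinge +0.150·(5.4−10) = -0.6900
  sulphur-dioxide contribution → 49.32 μm/a
  chloride contribution → 13.01 μm/a
  total first-year rate 62.33 μm/a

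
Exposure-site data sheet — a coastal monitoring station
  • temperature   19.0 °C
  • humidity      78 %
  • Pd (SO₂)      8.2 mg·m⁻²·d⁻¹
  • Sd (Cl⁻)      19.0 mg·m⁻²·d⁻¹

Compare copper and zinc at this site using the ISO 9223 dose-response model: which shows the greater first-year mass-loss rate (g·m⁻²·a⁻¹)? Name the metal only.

copper

copper: temperature factor f = -0.080·(9.0) = -0.7200
  sulphur-dioxide contribution → 0.4444 μm/a
  chloride contribution → 0.9546 μm/a
  ⇒ r_corr(copper) = 1.399 μm/a
  mass loss = 1.399 μm/a × 8.96 g/cm³ = 12.54 g·m⁻²·a⁻¹
zinc: f(T) = -0.071·(T−10) [T>10 °C] = -0.6390
  sulphur-dioxide contribution → 0.6214 μm/a
  chloride contribution → 0.8797 μm/a
  total first-year rate 1.501 μm/a
  mass loss = 1.501 μm/a × 7.14 g/cm³ = 10.72 g·m⁻²·a⁻¹
Ordering by g·m⁻²·a⁻¹: copper (12.5) > zinc (10.7)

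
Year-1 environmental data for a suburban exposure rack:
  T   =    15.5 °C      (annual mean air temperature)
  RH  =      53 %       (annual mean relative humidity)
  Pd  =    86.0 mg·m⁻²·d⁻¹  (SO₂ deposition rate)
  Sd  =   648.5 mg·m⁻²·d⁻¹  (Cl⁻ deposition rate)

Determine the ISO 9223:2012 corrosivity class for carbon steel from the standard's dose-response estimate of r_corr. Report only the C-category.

carbon steel: T>10 °C ⇒ hinge -0.054·(15.5−10) = -0.2970
  Pd branch = 1.77·Pd^0.52·e^(0.02·RH+f) = 38.48 μm/a
  Sd branch = 0.102·Sd^0.62·e^(0.033·RH+0.04·T) = 60.37 μm/a
  r_corr = 38.48 + 60.37 = 98.85 μm/a
ISO 9223 Table 2 (carbon steel): 80 < 98.9 ≤ 200 μm/a ⇒ C5

C5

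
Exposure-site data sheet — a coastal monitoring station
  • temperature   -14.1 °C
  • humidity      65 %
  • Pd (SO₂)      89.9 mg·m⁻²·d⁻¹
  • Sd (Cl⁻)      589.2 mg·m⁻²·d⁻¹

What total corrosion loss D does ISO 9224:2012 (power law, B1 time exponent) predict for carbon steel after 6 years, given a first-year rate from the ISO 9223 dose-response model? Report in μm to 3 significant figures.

D(6) = 70.7 μm

carbon steel: f(T) = +0.150·(T−10) [T≤10 °C] = -3.6150
  Pd branch = 1.77·Pd^0.52·e^(0.02·RH+f) = 1.814 μm/a
  Cl⁻ term: 0.102·589.2^0.62·exp(0.033·65+0.04·-14.1) = 25.87
  r_corr = 1.814 + 25.87 = 27.68 μm/a
ISO 9224: D(t) = r_corr · t^b with b = 0.523 (carbon steel, B1)
  D(6) = 27.68 × 6^0.523 = 27.68 × 2.553 = 70.66 μm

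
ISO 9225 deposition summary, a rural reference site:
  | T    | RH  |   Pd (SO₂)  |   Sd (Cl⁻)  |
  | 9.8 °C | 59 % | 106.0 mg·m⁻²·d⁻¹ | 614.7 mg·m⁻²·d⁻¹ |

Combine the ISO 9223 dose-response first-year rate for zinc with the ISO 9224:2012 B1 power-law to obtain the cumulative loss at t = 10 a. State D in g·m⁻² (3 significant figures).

D(10) = 186 g·m⁻²

zinc: T≤10 °C ⇒ hinge +0.038·(9.8−10) = -0.0076
  sulphur-dioxide contribution → 1.503 μm/a
  chloride contribution → 2.508 μm/a
  total first-year rate 4.012 μm/a
Power-law: D(10) = r_corr · 10^0.813
  D(10) = 4.012 × 10^0.813 = 4.012 × 6.501 = 26.08 μm
  Mass loss = 26.08 μm × 7.14 g/cm³ = 186.2 g·m⁻²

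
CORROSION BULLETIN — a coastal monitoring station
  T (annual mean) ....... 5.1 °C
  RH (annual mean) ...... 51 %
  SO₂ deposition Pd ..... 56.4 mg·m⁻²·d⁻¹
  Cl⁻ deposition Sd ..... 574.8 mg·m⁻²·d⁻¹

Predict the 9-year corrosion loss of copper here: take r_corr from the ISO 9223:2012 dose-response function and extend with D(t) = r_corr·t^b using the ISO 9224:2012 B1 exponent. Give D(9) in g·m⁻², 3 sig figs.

D(9) = 24.2 g·m⁻²

copper: T≤10 °C ⇒ hinge +0.126·(5.1−10) = -0.6174
  SO₂ term: 0.0053·56.4^0.26·exp(0.059·51-0.6174) = 0.1653
  Sd branch = 0.01025·Sd^0.27·e^(0.036·RH+0.049·T) = 0.4589 μm/a
  sum: 0.1653 + 0.4589 → r_corr = 0.6242 μm/a
ISO 9224: D(t) = r_corr · t^b with b = 0.667 (copper, B1)
  D(9) = 0.6242 × 9^0.667 = 0.6242 × 4.33 = 2.703 μm
  Mass loss = 2.703 μm × 8.96 g/cm³ = 24.22 g·m⁻²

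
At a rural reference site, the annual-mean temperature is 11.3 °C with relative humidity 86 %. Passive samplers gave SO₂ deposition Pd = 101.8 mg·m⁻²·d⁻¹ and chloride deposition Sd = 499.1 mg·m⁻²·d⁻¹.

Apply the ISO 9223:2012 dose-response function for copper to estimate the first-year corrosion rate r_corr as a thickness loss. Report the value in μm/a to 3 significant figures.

r_corr = 4.65 μm/a

copper: f(T) = -0.080·(T−10) [T>10 °C] = -0.1040
  SO₂ term: 0.0053·101.8^0.26·exp(0.059·86-0.1040) = 2.539
  Cl⁻ term: 0.01025·499.1^0.27·exp(0.036·86+0.049·11.3) = 2.11
  sum: 2.539 + 2.11 → r_corr = 4.649 μm/a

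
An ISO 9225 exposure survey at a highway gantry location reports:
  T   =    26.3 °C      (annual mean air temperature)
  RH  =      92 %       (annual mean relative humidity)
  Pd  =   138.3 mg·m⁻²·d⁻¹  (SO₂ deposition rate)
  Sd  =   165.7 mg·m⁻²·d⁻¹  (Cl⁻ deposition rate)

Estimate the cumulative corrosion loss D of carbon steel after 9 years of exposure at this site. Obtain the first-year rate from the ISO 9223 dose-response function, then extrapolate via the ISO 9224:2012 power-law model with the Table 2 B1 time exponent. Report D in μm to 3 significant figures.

D(9) = 645 μm

carbon steel: T>10 °C ⇒ hinge -0.054·(26.3−10) = -0.8802
  SO₂ term: 1.77·138.3^0.52·exp(0.02·92-0.8802) = 59.98
  Sd branch = 0.102·Sd^0.62·e^(0.033·RH+0.04·T) = 144.5 μm/a
  sum: 59.98 + 144.5 → r_corr = 204.5 μm/a
ISO 9224: D(t) = r_corr · t^b with b = 0.523 (carbon steel, B1)
  D(9) = 204.5 × 9^0.523 = 204.5 × 3.156 = 645.4 μm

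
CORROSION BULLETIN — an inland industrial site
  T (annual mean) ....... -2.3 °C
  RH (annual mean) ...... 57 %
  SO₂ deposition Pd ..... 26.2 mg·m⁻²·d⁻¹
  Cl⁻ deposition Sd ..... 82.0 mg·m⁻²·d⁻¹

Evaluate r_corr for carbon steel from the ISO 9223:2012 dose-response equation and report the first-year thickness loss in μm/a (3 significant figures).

carbon steel: temperature factor f = +0.150·(-12.3) = -1.8450
  Pd branch = 1.77·Pd^0.52·e^(0.02·RH+f) = 4.779 μm/a
  Cl⁻ term: 0.102·82.0^0.62·exp(0.033·57+0.04·-2.3) = 9.378
  sum: 4.779 + 9.378 → r_corr = 14.16 μm/a

r_corr = 14.2 μm/a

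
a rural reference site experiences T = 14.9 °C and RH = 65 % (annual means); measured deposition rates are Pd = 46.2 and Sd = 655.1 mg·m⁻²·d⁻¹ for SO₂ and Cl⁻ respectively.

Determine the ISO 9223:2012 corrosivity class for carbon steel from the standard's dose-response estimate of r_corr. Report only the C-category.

C5

carbon steel: temperature factor f = -0.054·(4.9) = -0.2646
  sulphur-dioxide contribution → 36.58 μm/a
  chloride contribution → 88.13 μm/a
  total first-year rate 124.7 μm/a
ISO 9223 Table 2 (carbon steel): 80 < 125 ≤ 200 μm/a ⇒ C5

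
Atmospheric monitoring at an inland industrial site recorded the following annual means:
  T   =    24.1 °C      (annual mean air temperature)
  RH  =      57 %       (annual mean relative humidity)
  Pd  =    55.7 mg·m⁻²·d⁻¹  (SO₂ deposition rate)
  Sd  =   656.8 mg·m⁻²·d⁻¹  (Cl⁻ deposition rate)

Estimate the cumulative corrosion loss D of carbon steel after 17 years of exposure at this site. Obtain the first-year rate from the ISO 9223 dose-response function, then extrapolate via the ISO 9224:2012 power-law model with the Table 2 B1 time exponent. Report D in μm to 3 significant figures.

D(17) = 523 μm

carbon steel: f(T) = -0.054·(T−10) [T>10 °C] = -0.7614
  Pd branch = 1.77·Pd^0.52·e^(0.02·RH+f) = 20.9 μm/a
  Sd branch = 0.102·Sd^0.62·e^(0.033·RH+0.04·T) = 97.94 μm/a
  r_corr = 20.9 + 97.94 = 118.8 μm/a
ISO 9224: D(t) = r_corr · t^b with b = 0.523 (carbon steel, B1)
  D(17) = 118.8 × 17^0.523 = 118.8 × 4.401 = 523 μm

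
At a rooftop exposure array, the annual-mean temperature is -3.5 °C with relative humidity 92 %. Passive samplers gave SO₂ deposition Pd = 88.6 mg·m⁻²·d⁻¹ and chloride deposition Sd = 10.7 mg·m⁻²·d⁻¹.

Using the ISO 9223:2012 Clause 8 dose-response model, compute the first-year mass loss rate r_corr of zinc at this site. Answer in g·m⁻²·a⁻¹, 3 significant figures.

zinc: f(T) = +0.038·(T−10) [T≤10 °C] = -0.5130
  Pd branch = 0.0129·Pd^0.44·e^(0.046·RH+f) = 3.825 μm/a
  Cl⁻ term: 0.0175·10.7^0.57·exp(0.008·92+0.085·-3.5) = 0.1048
  sum: 3.825 + 0.1048 → r_corr = 3.93 μm/a
Convert to mass loss: 3.93 μm/a × 7.14 g/cm³ = 28.06 g·m⁻²·a⁻¹

r_corr = 28.1 g·m⁻²·a⁻¹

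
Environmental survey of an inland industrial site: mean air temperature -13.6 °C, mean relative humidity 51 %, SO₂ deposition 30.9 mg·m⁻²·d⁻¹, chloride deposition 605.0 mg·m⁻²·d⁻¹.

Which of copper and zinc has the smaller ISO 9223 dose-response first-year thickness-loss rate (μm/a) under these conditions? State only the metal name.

copper

copper: f(T) = +0.126·(T−10) [T≤10 °C] = -2.9736
  sulphur-dioxide contribution → 0.0134 μm/a
  chloride contribution → 0.1861 μm/a
  total first-year rate 0.1995 μm/a
zinc: T≤10 °C ⇒ hinge +0.038·(-13.6−10) = -0.8968
  sulphur-dioxide contribution → 0.2486 μm/a
  chloride contribution → 0.319 μm/a
  total first-year rate 0.5676 μm/a
Ordering by μm/a: zinc (0.568) > copper (0.199)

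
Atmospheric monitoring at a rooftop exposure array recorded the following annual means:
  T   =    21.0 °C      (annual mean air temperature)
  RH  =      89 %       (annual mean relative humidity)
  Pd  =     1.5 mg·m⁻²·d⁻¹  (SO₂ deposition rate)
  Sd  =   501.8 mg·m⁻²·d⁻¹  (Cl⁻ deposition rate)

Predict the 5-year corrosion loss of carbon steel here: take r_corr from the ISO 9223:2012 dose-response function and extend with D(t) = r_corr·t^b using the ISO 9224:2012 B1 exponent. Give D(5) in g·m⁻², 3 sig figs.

carbon steel: T>10 °C ⇒ hinge -0.054·(21.0−10) = -0.5940
  sulphur-dioxide contribution → 7.155 μm/a
  chloride contribution → 210.5 μm/a
  total first-year rate 217.7 μm/a
ISO 9224: D(t) = r_corr · t^b with b = 0.523 (carbon steel, B1)
  D(5) = 217.7 × 5^0.523 = 217.7 × 2.32 = 505.1 μm
  Mass loss = 505.1 μm × 7.85 g/cm³ = 3965 g·m⁻²

D(5) = 3.96e+03 g·m⁻²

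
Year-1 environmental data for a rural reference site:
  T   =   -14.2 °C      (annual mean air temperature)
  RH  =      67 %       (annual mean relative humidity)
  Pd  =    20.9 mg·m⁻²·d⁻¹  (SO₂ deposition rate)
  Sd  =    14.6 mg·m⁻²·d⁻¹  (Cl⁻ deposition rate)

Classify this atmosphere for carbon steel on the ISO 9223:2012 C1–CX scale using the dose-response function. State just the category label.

carbon steel: temperature factor f = +0.150·(-24.2) = -3.6300
  SO₂ term: 1.77·20.9^0.52·exp(0.02·67-3.6300) = 0.8708
  Cl⁻ term: 0.102·14.6^0.62·exp(0.033·67+0.04·-14.2) = 2.78
  sum: 0.8708 + 2.78 → r_corr = 3.651 μm/a
ISO 9223 Table 2 (carbon steel): 1.3 < 3.65 ≤ 25 μm/a ⇒ C2

C2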